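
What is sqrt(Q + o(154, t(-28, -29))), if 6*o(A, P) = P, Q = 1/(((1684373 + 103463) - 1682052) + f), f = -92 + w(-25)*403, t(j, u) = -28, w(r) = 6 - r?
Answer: 3*I*sqrt(804721665)/39395 ≈ 2.1602*I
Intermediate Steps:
f = 12401 (f = -92 + (6 - 1*(-25))*403 = -92 + (6 + 25)*403 = -92 + 31*403 = -92 + 12493 = 12401)
Q = 1/118185 (Q = 1/(((1684373 + 103463) - 1682052) + 12401) = 1/((1787836 - 1682052) + 12401) = 1/(105784 + 12401) = 1/118185 ≈ 8.4613e-6)
o(A, P) = P/6
sqrt(Q + o(154, t(-28, -29))) = sqrt(1/118185 + (1/6)*(-28)) = sqrt(1/118185 - 14/3) = sqrt(-183843/39395) = 3*I*sqrt(804721665)/39395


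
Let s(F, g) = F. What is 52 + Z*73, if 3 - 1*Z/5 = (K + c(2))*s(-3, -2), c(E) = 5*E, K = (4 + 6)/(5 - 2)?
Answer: 15747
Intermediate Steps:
K = 10/3 ≈ 3.3333
Z = 215 (Z = 15 - 5*(10/3 + 5*2)*(-3) = 15 - 5*(10/3 + 10)*(-3) = 15 - 200*(-3)/3 = 15 - 5*(-40) = 15 + 200 = 215)
52 + Z*73 = 52 + 215*73 = 52 + 15695 = 15747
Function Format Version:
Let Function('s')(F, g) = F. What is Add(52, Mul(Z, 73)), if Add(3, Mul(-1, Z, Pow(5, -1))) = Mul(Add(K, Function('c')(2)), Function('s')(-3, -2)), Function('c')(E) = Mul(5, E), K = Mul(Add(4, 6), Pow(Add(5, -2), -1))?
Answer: 15747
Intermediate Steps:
K = Rational(10, 3) (K = Mul(10, Pow(3, -1)) = Mul(10, Rational(1, 3)) = Rational(10, 3) ≈ 3.3333)
Z = 215 (Z = Add(15, Mul(-5, Mul(Add(Rational(10, 3), Mul(5, 2)), -3))) = Add(15, Mul(-5, Mul(Add(Rational(10, 3), 10), -3))) = Add(15, Mul(-5, Mul(Rational(40, 3), -3))) = Add(15, Mul(-5, -40)) = Add(15, 200) = 215)
Add(52, Mul(Z, 73)) = Add(52, Mul(215, 73)) = Add(52, 15695) = 15747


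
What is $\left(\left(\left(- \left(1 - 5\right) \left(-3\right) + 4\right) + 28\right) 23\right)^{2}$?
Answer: $211600$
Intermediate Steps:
$\left(\left(\left(- \left(1 - 5\right) \left(-3\right) + 4\right) + 28\right) 23\right)^{2} = \left(\left(\left(- \left(-4\right) \left(-3\right) + 4\right) + 28\right) 23\right)^{2} = \left(\left(\left(\left(-1\right) 12 + 4\right) + 28\right) 23\right)^{2} = \left(\left(\left(-12 + 4\right) + 28\right) 23\right)^{2} = \left(\left(-8 + 28\right) 23\right)^{2} = \left(20 \cdot 23\right)^{2} = 460^{2} = 211600$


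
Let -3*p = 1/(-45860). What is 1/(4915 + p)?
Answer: 137580/676205701 ≈ 0.00020346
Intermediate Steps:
p = 1/137580 (p = -⅓/(-45860) = -⅓*(-1/45860) = 1/137580 ≈ 7.2685e-6)
1/(4915 + p) = 1/(4915 + 1/137580) = 1/(676205701/137580) = 137580/676205701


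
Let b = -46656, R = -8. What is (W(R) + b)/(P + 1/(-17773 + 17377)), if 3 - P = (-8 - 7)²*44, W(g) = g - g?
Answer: 18475776/3919213 ≈ 4.7142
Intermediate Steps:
W(g) = 0
P = -9897 (P = 3 - (-8 - 7)²*44 = 3 - (-15)²*44 = 3 - 225*44 = 3 - 1*9900 = 3 - 9900 = -9897)
(W(R) + b)/(P + 1/(-17773 + 17377)) = (0 - 46656)/(-9897 + 1/(-17773 + 17377)) = -46656/(-9897 + 1/(-396)) = -46656/(-9897 - 1/396) = -46656/(-3919213/396) = -46656*(-396/3919213) = 18475776/3919213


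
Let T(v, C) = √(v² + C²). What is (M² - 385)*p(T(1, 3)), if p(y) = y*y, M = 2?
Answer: -3810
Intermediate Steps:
T(v, C) = √(C² + v²)
p(y) = y²
(M² - 385)*p(T(1, 3)) = (2² - 385)*(√(3² + 1²))² = (4 - 385)*(√(9 + 1))² = -381*(√10)² = -381*10 = -3810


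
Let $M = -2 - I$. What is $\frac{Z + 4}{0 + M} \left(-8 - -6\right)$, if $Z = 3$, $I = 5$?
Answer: $2$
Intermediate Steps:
$M = -7$ ($M = -2 - 5 = -7$)
$\frac{Z + 4}{0 + M} \left(-8 - -6\right) = \frac{3 + 4}{0 - 7} \left(-8 - -6\right) = \frac{1}{-7} \cdot 7 \left(-8 + 6\right) = \left(- \frac{1}{7}\right) 7 \left(-2\right) = \left(-1\right) \left(-2\right) = 2$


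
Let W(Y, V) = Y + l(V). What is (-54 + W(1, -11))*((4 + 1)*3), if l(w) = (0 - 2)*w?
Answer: -465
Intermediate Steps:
l(w) = -2*w
W(Y, V) = Y - 2*V
(-54 + W(1, -11))*((4 + 1)*3) = (-54 + (1 - 2*(-11)))*((4 + 1)*3) = (-54 + (1 + 22))*(5*3) = (-54 + 23)*15 = -31*15 = -465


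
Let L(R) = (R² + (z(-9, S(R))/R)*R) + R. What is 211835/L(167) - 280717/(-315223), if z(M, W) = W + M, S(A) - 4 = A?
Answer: 74696536511/8894962614 ≈ 8.3976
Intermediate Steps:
S(A) = 4 + A
z(M, W) = M + W
L(R) = -5 + R² + 2*R (L(R) = (R² + ((-9 + (4 + R))/R)*R) + R = (R² + ((-5 + R)/R)*R) + R = (R² + (-5 + R)) + R = (-5 + R + R²) + R = -5 + R² + 2*R)
211835/L(167) - 280717/(-315223) = 211835/(-5 + 167² + 2*167) - 280717/(-315223) = 211835/(-5 + 27889 + 334) - 280717*(-1/315223) = 211835/28218 + 280717/315223 = 74696536511/8894962614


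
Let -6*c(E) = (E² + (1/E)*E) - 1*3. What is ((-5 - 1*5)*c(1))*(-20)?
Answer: 100/3 ≈ 33.333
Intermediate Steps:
c(E) = ⅓ - E²/6 (c(E) = -((E² + (1/E)*E) - 1*3)/6 = -((E² + E/E) - 3)/6 = -((E² + 1) - 3)/6 = -((1 + E²) - 3)/6 = -(-2 + E²)/6 = ⅓ - E²/6)
((-5 - 1*5)*c(1))*(-20) = ((-5 - 1*5)*(⅓ - ⅙*1²))*(-20) = ((-5 - 5)*(⅓ - ⅙*1))*(-20) = -10*(⅓ - ⅙)*(-20) = -10*⅙*(-20) = -5/3*(-20) = 100/3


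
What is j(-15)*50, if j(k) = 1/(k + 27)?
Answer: 25/6 ≈ 4.1667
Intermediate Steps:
j(k) = 1/(27 + k)
j(-15)*50 = 50/(27 - 15) = 50/12 = (1/12)*50 = 25/6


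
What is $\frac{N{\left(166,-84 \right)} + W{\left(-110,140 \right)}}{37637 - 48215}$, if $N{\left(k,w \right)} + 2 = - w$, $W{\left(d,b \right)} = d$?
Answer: $\frac{14}{5289} \approx 0.002647$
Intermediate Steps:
$N{\left(k,w \right)} = -2 - w$
$\frac{N{\left(166,-84 \right)} + W{\left(-110,140 \right)}}{37637 - 48215} = \frac{\left(-2 - -84\right) - 110}{37637 - 48215} = \frac{\left(-2 + 84\right) - 110}{-10578} = \left(82 - 110\right) \left(- \frac{1}{10578}\right) = \left(-28\right) \left(- \frac{1}{10578}\right) = \frac{14}{5289}$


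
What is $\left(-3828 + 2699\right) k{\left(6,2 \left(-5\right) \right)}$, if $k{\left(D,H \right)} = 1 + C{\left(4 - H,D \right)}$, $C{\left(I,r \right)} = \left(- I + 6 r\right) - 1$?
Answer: $-24838$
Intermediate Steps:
$C{\left(I,r \right)} = -1 - I + 6 r$
$k{\left(D,H \right)} = -4 + H + 6 D$ ($k{\left(D,H \right)} = 1 - \left(5 - H - 6 D\right) = 1 + \left(-1 + \left(-4 + H\right) + 6 D\right) = 1 + \left(-5 + H + 6 D\right) = -4 + H + 6 D$)
$\left(-3828 + 2699\right) k{\left(6,2 \left(-5\right) \right)} = \left(-3828 + 2699\right) \left(-4 + 2 \left(-5\right) + 6 \cdot 6\right) = - 1129 \left(-4 - 10 + 36\right) = \left(-1129\right) 22 = -24838$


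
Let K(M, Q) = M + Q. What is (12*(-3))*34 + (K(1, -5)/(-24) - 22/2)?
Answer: -7409/6 ≈ -1234.8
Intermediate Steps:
(12*(-3))*34 + (K(1, -5)/(-24) - 22/2) = (12*(-3))*34 + ((1 - 5)/(-24) - 22/2) = -36*34 + (-4*(-1/24) - 22*½) = -1224 + (⅙ - 11) = -1224 - 65/6 = -7409/6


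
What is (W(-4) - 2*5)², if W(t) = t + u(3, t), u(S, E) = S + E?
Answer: 225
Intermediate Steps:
u(S, E) = E + S
W(t) = 3 + 2*t (W(t) = t + (t + 3) = t + (3 + t) = 3 + 2*t)
(W(-4) - 2*5)² = ((3 + 2*(-4)) - 2*5)² = ((3 - 8) - 10)² = (-5 - 10)² = (-15)² = 225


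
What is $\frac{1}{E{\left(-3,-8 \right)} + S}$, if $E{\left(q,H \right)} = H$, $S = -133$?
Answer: $- \frac{1}{141} \approx -0.0070922$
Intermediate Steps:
$\frac{1}{E{\left(-3,-8 \right)} + S} = \frac{1}{-8 - 133} = \frac{1}{-141} = - \frac{1}{141}$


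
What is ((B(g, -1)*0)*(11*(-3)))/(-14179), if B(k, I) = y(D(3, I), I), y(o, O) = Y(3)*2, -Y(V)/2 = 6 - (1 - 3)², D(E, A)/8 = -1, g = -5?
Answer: 0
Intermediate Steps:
D(E, A) = -8 (D(E, A) = 8*(-1) = -8)
Y(V) = -4 (Y(V) = -2*(6 - (1 - 3)²) = -2*(6 - 1*(-2)²) = -2*(6 - 1*4) = -2*(6 - 4) = -2*2 = -4)
y(o, O) = -8 (y(o, O) = -4*2 = -8)
B(k, I) = -8
((B(g, -1)*0)*(11*(-3)))/(-14179) = ((-8*0)*(11*(-3)))/(-14179) = (0*(-33))*(-1/14179) = 0*(-1/14179) = 0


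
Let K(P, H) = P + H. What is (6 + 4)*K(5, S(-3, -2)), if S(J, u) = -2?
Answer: 30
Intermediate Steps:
K(P, H) = H + P
(6 + 4)*K(5, S(-3, -2)) = (6 + 4)*(-2 + 5) = 10*3 = 30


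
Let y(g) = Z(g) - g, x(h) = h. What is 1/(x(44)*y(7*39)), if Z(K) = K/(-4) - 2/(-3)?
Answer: -3/44957 ≈ -6.6730e-5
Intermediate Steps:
Z(K) = 2/3 - K/4 (Z(K) = K*(-1/4) - 2*(-1/3) = -K/4 + 2/3 = 2/3 - K/4)
y(g) = 2/3 - 5*g/4 (y(g) = (2/3 - g/4) - g = 2/3 - 5*g/4)
1/(x(44)*y(7*39)) = 1/(44*(2/3 - 35*39/4)) = 1/(44*(2/3 - 5/4*273)) = 1/(44*(2/3 - 1365/4)) = 1/(44*(-4087/12)) = (1/44)*(-12/4087) = -3/44957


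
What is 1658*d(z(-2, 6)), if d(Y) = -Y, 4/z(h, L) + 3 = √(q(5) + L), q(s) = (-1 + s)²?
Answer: -19896/13 - 6632*√22/13 ≈ -3923.3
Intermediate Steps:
z(h, L) = 4/(-3 + √(16 + L)) (z(h, L) = 4/(-3 + √((-1 + 5)² + L)) = 4/(-3 + √(4² + L)) = 4/(-3 + √(16 + L)))
1658*d(z(-2, 6)) = 1658*(-4/(-3 + √(16 + 6))) = 1658*(-4/(-3 + √22)) = -6632/(-3 + √22)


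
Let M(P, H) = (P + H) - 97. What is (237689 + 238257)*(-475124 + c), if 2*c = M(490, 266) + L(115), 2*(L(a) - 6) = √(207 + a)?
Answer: -225975115259 + 237973*√322/2 ≈ -2.2597e+11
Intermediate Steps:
M(P, H) = -97 + H + P (M(P, H) = (H + P) - 97 = -97 + H + P)
L(a) = 6 + √(207 + a)/2
c = 665/2 + √322/4 (c = ((-97 + 266 + 490) + (6 + √(207 + 115)/2))/2 = (659 + (6 + √322/2))/2 = (665 + √322/2)/2 = 665/2 + √322/4 ≈ 336.99)
(237689 + 238257)*(-475124 + c) = (237689 + 238257)*(-475124 + (665/2 + √322/4)) = 475946*(-949583/2 + √322/4) = -225975115259 + 237973*√322/2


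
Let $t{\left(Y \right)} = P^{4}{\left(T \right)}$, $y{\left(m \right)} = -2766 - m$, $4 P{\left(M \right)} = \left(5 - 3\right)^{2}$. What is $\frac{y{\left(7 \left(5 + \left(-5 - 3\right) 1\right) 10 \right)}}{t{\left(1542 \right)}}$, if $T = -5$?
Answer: $-2556$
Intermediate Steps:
$P{\left(M \right)} = 1$ ($P{\left(M \right)} = \frac{\left(5 - 3\right)^{2}}{4} = \frac{2^{2}}{4} = \frac{1}{4} \cdot 4 = 1$)
$t{\left(Y \right)} = 1$ ($t{\left(Y \right)} = 1^{4} = 1$)
$\frac{y{\left(7 \left(5 + \left(-5 - 3\right) 1\right) 10 \right)}}{t{\left(1542 \right)}} = \frac{-2766 - 7 \left(5 + \left(-5 - 3\right) 1\right) 10}{1} = \left(-2766 - 7 \left(5 - 8\right) 10\right) 1 = \left(-2766 - 7 \left(-3\right) 10\right) 1 = \left(-2766 - \left(-21\right) 10\right) 1 = \left(-2766 - -210\right) 1 = \left(-2766 + 210\right) 1 = \left(-2556\right) 1 = -2556$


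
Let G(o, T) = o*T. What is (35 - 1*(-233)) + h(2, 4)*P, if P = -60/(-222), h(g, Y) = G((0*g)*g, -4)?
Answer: 268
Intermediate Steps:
G(o, T) = T*o
h(g, Y) = 0 (h(g, Y) = -4*0*g*g = -0*g = -4*0 = 0)
P = 10/37 (P = -60*(-1/222) = 10/37 ≈ 0.27027)
(35 - 1*(-233)) + h(2, 4)*P = (35 - 1*(-233)) + 0*(10/37) = (35 + 233) + 0 = 268 + 0 = 268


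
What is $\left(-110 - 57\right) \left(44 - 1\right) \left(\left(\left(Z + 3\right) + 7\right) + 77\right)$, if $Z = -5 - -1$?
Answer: $-596023$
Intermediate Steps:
$Z = -4$ ($Z = -5 + 1 = -4$)
$\left(-110 - 57\right) \left(44 - 1\right) \left(\left(\left(Z + 3\right) + 7\right) + 77\right) = \left(-110 - 57\right) \left(44 - 1\right) \left(\left(\left(-4 + 3\right) + 7\right) + 77\right) = - 167 \cdot 43 \left(\left(-1 + 7\right) + 77\right) = - 167 \cdot 43 \left(6 + 77\right) = - 167 \cdot 43 \cdot 83 = \left(-167\right) 3569 = -596023$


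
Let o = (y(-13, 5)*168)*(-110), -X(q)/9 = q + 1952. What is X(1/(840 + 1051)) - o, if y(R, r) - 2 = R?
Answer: -417623577/1891 ≈ -2.2085e+5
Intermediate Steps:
y(R, r) = 2 + R
X(q) = -17568 - 9*q (X(q) = -9*(q + 1952) = -9*(1952 + q) = -17568 - 9*q)
o = 203280 (o = ((2 - 13)*168)*(-110) = -11*168*(-110) = -1848*(-110) = 203280)
X(1/(840 + 1051)) - o = (-17568 - 9/(840 + 1051)) - 1*203280 = (-17568 - 9/1891) - 203280 = -33221097/1891 - 203280 = -417623577/1891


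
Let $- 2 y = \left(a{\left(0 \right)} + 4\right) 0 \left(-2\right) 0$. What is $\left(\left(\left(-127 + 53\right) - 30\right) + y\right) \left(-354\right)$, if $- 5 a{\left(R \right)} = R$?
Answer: $36816$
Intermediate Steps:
$a{\left(R \right)} = - \frac{R}{5}$
$y = 0$ ($y = - \frac{\left(\left(- \frac{1}{5}\right) 0 + 4\right) 0 \left(-2\right) 0}{2} = - \frac{\left(0 + 4\right) 0 \cdot 0}{2} = - \frac{4 \cdot 0}{2} = \left(- \frac{1}{2}\right) 0 = 0$)
$\left(\left(\left(-127 + 53\right) - 30\right) + y\right) \left(-354\right) = \left(\left(\left(-127 + 53\right) - 30\right) + 0\right) \left(-354\right) = \left(\left(-74 - 30\right) + 0\right) \left(-354\right) = \left(-104 + 0\right) \left(-354\right) = \left(-104\right) \left(-354\right) = 36816$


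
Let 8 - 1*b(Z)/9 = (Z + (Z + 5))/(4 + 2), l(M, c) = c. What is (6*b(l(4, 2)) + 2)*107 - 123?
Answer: 37648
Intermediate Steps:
b(Z) = 129/2 - 3*Z (b(Z) = 72 - 9*(Z + (Z + 5))/(4 + 2) = 72 - 9*(Z + (5 + Z))/6 = 72 - 9*(5 + 2*Z)/6 = 72 - 9*(⅚ + Z/3) = 72 + (-15/2 - 3*Z) = 129/2 - 3*Z)
(6*b(l(4, 2)) + 2)*107 - 123 = (6*(129/2 - 3*2) + 2)*107 - 123 = (6*(129/2 - 6) + 2)*107 - 123 = (6*(117/2) + 2)*107 - 123 = (351 + 2)*107 - 123 = 353*107 - 123 = 37771 - 123 = 37648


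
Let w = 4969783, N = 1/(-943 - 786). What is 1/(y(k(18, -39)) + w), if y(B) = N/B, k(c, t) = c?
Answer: 31122/154669586525 ≈ 2.0122e-7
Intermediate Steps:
N = -1/1729 (N = 1/(-1729) = -1/1729 ≈ -0.00057837)
y(B) = -1/(1729*B)
1/(y(k(18, -39)) + w) = 1/(-1/1729/18 + 4969783) = 1/(-1/1729*1/18 + 4969783) = 1/(-1/31122 + 4969783) = 1/(154669586525/31122) = 31122/154669586525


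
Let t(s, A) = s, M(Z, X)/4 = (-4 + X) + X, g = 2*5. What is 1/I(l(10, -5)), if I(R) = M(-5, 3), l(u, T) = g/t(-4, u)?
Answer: ⅛ ≈ 0.12500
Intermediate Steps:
g = 10
M(Z, X) = -16 + 8*X (M(Z, X) = 4*((-4 + X) + X) = 4*(-4 + 2*X) = -16 + 8*X)
l(u, T) = -5/2 (l(u, T) = 10/(-4) = 10*(-¼) = -5/2)
I(R) = 8 (I(R) = -16 + 8*3 = -16 + 24 = 8)
1/I(l(10, -5)) = 1/8 = ⅛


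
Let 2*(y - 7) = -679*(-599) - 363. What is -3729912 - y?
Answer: -3933098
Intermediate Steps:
y = 203186 (y = 7 + (-679*(-599) - 363)/2 = 7 + (406721 - 363)/2 = 7 + (½)*406358 = 7 + 203179 = 203186)
-3729912 - y = -3729912 - 1*203186 = -3729912 - 203186 = -3933098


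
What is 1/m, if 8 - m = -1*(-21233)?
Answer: -1/21225 ≈ -4.7114e-5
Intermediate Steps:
m = -21225 (m = 8 - (-1)*(-21233) = 8 - 1*21233 = 8 - 21233 = -21225)
1/m = 1/(-21225) = -1/21225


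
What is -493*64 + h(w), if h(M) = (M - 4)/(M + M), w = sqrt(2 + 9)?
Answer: -63103/2 - 2*sqrt(11)/11 ≈ -31552.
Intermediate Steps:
w = sqrt(11) ≈ 3.3166
h(M) = (-4 + M)/(2*M) (h(M) = (-4 + M)/((2*M)) = (-4 + M)*(1/(2*M)) = (-4 + M)/(2*M))
-493*64 + h(w) = -493*64 + (-4 + sqrt(11))/(2*(sqrt(11))) = -31552 + (sqrt(11)/11)*(-4 + sqrt(11))/2 = -31552 + sqrt(11)*(-4 + sqrt(11))/22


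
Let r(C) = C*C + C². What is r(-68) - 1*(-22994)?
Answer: 32242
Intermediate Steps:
r(C) = 2*C² (r(C) = C² + C² = 2*C²)
r(-68) - 1*(-22994) = 2*(-68)² - 1*(-22994) = 2*4624 + 22994 = 9248 + 22994 = 32242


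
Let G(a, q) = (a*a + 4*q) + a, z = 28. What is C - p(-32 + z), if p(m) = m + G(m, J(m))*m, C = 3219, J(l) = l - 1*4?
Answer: 3143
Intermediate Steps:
J(l) = -4 + l (J(l) = l - 4 = -4 + l)
G(a, q) = a + a**2 + 4*q (G(a, q) = (a**2 + 4*q) + a = a + a**2 + 4*q)
p(m) = m + m*(-16 + m**2 + 5*m) (p(m) = m + (m + m**2 + 4*(-4 + m))*m = m + (m + m**2 + (-16 + 4*m))*m = m + (-16 + m**2 + 5*m)*m = m + m*(-16 + m**2 + 5*m))
C - p(-32 + z) = 3219 - (-32 + 28)*(-15 + (-32 + 28)**2 + 5*(-32 + 28)) = 3219 - (-4)*(-15 + (-4)**2 + 5*(-4)) = 3219 - (-4)*(-15 + 16 - 20) = 3219 - (-4)*(-19) = 3219 - 1*76 = 3219 - 76 = 3143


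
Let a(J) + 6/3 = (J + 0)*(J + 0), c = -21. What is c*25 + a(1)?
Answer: -526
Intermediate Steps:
a(J) = -2 + J**2 (a(J) = -2 + (J + 0)*(J + 0) = -2 + J*J = -2 + J**2)
c*25 + a(1) = -21*25 + (-2 + 1**2) = -525 + (-2 + 1) = -525 - 1 = -526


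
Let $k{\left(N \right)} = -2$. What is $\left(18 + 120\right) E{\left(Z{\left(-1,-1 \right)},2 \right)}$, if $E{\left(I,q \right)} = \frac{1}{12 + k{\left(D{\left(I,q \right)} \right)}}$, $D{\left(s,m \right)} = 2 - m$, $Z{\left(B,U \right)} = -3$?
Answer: $\frac{69}{5} \approx 13.8$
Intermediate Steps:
$E{\left(I,q \right)} = \frac{1}{10}$ ($E{\left(I,q \right)} = \frac{1}{12 - 2} = \frac{1}{10}$)
$\left(18 + 120\right) E{\left(Z{\left(-1,-1 \right)},2 \right)} = \left(18 + 120\right) \frac{1}{10} = 138 \cdot \frac{1}{10} = \frac{69}{5}$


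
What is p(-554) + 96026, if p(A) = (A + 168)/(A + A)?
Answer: 53198597/554 ≈ 96026.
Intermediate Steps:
p(A) = (168 + A)/(2*A) (p(A) = (168 + A)/((2*A)) = (168 + A)*(1/(2*A)) = (168 + A)/(2*A))
p(-554) + 96026 = (½)*(168 - 554)/(-554) + 96026 = (½)*(-1/554)*(-386) + 96026 = 193/554 + 96026 = 53198597/554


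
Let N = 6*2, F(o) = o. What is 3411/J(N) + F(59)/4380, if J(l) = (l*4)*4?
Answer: 1245959/70080 ≈ 17.779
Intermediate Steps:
N = 12
J(l) = 16*l (J(l) = (4*l)*4 = 16*l)
3411/J(N) + F(59)/4380 = 3411/((16*12)) + 59/4380 = 3411/192 + 59*(1/4380) = 3411*(1/192) + 59/4380 = 1137/64 + 59/4380 = 1245959/70080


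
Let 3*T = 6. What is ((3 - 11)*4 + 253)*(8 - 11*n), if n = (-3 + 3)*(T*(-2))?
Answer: 1768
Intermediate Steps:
T = 2 (T = (⅓)*6 = 2)
n = 0 (n = (-3 + 3)*(2*(-2)) = 0*(-4) = 0)
((3 - 11)*4 + 253)*(8 - 11*n) = ((3 - 11)*4 + 253)*(8 - 11*0) = (-8*4 + 253)*(8 + 0) = (-32 + 253)*8 = 221*8 = 1768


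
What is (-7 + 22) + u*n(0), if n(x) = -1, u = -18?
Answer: 33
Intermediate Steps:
(-7 + 22) + u*n(0) = (-7 + 22) - 18*(-1) = 15 + 18 = 33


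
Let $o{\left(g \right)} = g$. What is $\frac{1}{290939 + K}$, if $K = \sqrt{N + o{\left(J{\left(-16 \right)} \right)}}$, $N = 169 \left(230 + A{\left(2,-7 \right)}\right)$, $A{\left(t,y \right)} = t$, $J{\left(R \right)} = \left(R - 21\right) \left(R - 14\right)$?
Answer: $\frac{290939}{84645461403} - \frac{\sqrt{40318}}{84645461403} \approx 3.4348 \cdot 10^{-6}$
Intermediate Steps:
$J{\left(R \right)} = \left(-21 + R\right) \left(-14 + R\right)$
$N = 39208$ ($N = 169 \left(230 + 2\right) = 169 \cdot 232 = 39208$)
$K = \sqrt{40318}$ ($K = \sqrt{39208 + \left(294 + \left(-16\right)^{2} - -560\right)} = \sqrt{39208 + \left(294 + 256 + 560\right)} = \sqrt{39208 + 1110} = \sqrt{40318} \approx 200.79$)
$\frac{1}{290939 + K} = \frac{1}{290939 + \sqrt{40318}}$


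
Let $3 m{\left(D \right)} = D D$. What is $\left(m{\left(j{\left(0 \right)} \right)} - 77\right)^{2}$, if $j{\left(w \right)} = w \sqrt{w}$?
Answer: $5929$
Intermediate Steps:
$j{\left(w \right)} = w^{\frac{3}{2}}$
$m{\left(D \right)} = \frac{D^{2}}{3}$ ($m{\left(D \right)} = \frac{D D}{3} = \frac{D^{2}}{3}$)
$\left(m{\left(j{\left(0 \right)} \right)} - 77\right)^{2} = \left(\frac{\left(0^{\frac{3}{2}}\right)^{2}}{3} - 77\right)^{2} = \left(\frac{0^{2}}{3} - 77\right)^{2} = \left(\frac{1}{3} \cdot 0 - 77\right)^{2} = \left(0 - 77\right)^{2} = \left(-77\right)^{2} = 5929$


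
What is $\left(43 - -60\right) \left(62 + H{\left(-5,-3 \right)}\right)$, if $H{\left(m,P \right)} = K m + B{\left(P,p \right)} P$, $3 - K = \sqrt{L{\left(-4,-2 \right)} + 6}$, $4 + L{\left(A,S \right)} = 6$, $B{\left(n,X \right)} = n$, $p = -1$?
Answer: $5768 + 1030 \sqrt{2} \approx 7224.6$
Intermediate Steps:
$L{\left(A,S \right)} = 2$ ($L{\left(A,S \right)} = -4 + 6 = 2$)
$K = 3 - 2 \sqrt{2}$ ($K = 3 - \sqrt{2 + 6} = 3 - \sqrt{8} = 3 - 2 \sqrt{2} \approx 0.17157$)
$H{\left(m,P \right)} = P^{2} + m \left(3 - 2 \sqrt{2}\right)$ ($H{\left(m,P \right)} = \left(3 - 2 \sqrt{2}\right) m + P P = m \left(3 - 2 \sqrt{2}\right) + P^{2} = P^{2} + m \left(3 - 2 \sqrt{2}\right)$)
$\left(43 - -60\right) \left(62 + H{\left(-5,-3 \right)}\right) = \left(43 - -60\right) \left(62 + \left(\left(-3\right)^{2} - 5 \left(3 - 2 \sqrt{2}\right)\right)\right) = \left(43 + 60\right) \left(62 + \left(9 - \left(15 - 10 \sqrt{2}\right)\right)\right) = 103 \left(62 - \left(6 - 10 \sqrt{2}\right)\right) = 103 \left(56 + 10 \sqrt{2}\right) = 5768 + 1030 \sqrt{2}$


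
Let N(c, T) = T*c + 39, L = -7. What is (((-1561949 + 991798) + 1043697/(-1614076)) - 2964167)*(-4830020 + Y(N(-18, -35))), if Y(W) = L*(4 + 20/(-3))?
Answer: 6888377527969955455/403519 ≈ 1.7071e+13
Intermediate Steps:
N(c, T) = 39 + T*c
Y(W) = 56/3 (Y(W) = -7*(4 + 20/(-3)) = -7*(4 + 20*(-⅓)) = -7*(4 - 20/3) = -7*(-8/3) = 56/3)
(((-1561949 + 991798) + 1043697/(-1614076)) - 2964167)*(-4830020 + Y(N(-18, -35))) = (((-1561949 + 991798) + 1043697/(-1614076)) - 2964167)*(-4830020 + 56/3) = ((-570151 + 1043697*(-1/1614076)) - 2964167)*(-14490004/3) = ((-570151 - 1043697/1614076) - 2964167)*(-14490004/3) = (-920268089173/1614076 - 2964167)*(-14490004/3) = -5704658903865/1614076*(-14490004/3) = 6888377527969955455/403519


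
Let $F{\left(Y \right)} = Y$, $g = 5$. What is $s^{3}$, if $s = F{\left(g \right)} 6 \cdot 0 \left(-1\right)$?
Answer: $0$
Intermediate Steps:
$s = 0$ ($s = 5 \cdot 6 \cdot 0 \left(-1\right) = 5 \cdot 0 \left(-1\right) = 5 \cdot 0 = 0$)
$s^{3} = 0^{3} = 0$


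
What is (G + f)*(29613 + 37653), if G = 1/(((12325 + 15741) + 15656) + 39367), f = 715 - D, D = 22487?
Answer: -121685116015062/83089 ≈ -1.4645e+9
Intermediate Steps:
f = -21772 (f = 715 - 1*22487 = 715 - 22487 = -21772)
G = 1/83089 (G = 1/((28066 + 15656) + 39367) = 1/(43722 + 39367) = 1/83089 ≈ 1.2035e-5)
(G + f)*(29613 + 37653) = (1/83089 - 21772)*(29613 + 37653) = -1809013707/83089*67266 = -121685116015062/83089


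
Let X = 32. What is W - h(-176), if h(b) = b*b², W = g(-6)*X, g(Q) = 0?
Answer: 5451776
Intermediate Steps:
W = 0 (W = 0*32 = 0)
h(b) = b³
W - h(-176) = 0 - 1*(-176)³ = 0 - 1*(-5451776) = 0 + 5451776 = 5451776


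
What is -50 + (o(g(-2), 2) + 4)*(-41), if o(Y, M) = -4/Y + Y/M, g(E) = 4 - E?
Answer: -929/3 ≈ -309.67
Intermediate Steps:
-50 + (o(g(-2), 2) + 4)*(-41) = -50 + ((-4/(4 - 1*(-2)) + (4 - 1*(-2))/2) + 4)*(-41) = -50 + ((-4/(4 + 2) + (4 + 2)*(½)) + 4)*(-41) = -50 + ((-4/6 + 6*(½)) + 4)*(-41) = -50 + ((-4*⅙ + 3) + 4)*(-41) = -50 + ((-⅔ + 3) + 4)*(-41) = -50 + (7/3 + 4)*(-41) = -50 + (19/3)*(-41) = -50 - 779/3 = -929/3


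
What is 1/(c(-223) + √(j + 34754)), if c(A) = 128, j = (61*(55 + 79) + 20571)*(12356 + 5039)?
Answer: -128/500037645 + √500054029/500037645 ≈ 4.4464e-5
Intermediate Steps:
j = 500019275 (j = (61*134 + 20571)*17395 = (8174 + 20571)*17395 = 28745*17395 = 500019275)
1/(c(-223) + √(j + 34754)) = 1/(128 + √(500019275 + 34754)) = 1/(128 + √500054029)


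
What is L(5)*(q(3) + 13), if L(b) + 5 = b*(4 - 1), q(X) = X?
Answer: 160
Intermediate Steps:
L(b) = -5 + 3*b (L(b) = -5 + b*(4 - 1) = -5 + b*3 = -5 + 3*b)
L(5)*(q(3) + 13) = (-5 + 3*5)*(3 + 13) = (-5 + 15)*16 = 10*16 = 160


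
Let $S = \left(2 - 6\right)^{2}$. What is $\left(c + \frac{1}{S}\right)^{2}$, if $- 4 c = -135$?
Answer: $\frac{292681}{256} \approx 1143.3$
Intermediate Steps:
$c = \frac{135}{4}$ ($c = \left(- \frac{1}{4}\right) \left(-135\right) = \frac{135}{4} \approx 33.75$)
$S = 16$ ($S = \left(-4\right)^{2} = 16$)
$\left(c + \frac{1}{S}\right)^{2} = \left(\frac{135}{4} + \frac{1}{16}\right)^{2} = \left(\frac{541}{16}\right)^{2} = \frac{292681}{256}$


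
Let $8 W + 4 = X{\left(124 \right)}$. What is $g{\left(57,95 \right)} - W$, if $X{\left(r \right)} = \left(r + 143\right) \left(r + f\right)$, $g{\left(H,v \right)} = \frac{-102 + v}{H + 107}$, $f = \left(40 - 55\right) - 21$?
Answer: $- \frac{481593}{164} \approx -2936.5$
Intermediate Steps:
$f = -36$ ($f = -15 - 21 = -36$)
$g{\left(H,v \right)} = \frac{-102 + v}{107 + H}$
$X{\left(r \right)} = \left(-36 + r\right) \left(143 + r\right)$ ($X{\left(r \right)} = \left(r + 143\right) \left(r - 36\right) = \left(143 + r\right) \left(-36 + r\right) = \left(-36 + r\right) \left(143 + r\right)$)
$W = \frac{5873}{2}$ ($W = - \frac{1}{2} + \frac{-5148 + 124^{2} + 107 \cdot 124}{8} = - \frac{1}{2} + \frac{-5148 + 15376 + 13268}{8} = - \frac{1}{2} + \frac{1}{8} \cdot 23496 = - \frac{1}{2} + 2937 = \frac{5873}{2} \approx 2936.5$)
$g{\left(57,95 \right)} - W = \frac{-102 + 95}{107 + 57} - \frac{5873}{2} = \frac{1}{164} \left(-7\right) - \frac{5873}{2} = - \frac{7}{164} - \frac{5873}{2} = - \frac{481593}{164}$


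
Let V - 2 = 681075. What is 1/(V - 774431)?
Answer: -1/93354 ≈ -1.0712e-5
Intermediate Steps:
V = 681077 (V = 2 + 681075 = 681077)
1/(V - 774431) = 1/(681077 - 774431) = 1/(-93354) = -1/93354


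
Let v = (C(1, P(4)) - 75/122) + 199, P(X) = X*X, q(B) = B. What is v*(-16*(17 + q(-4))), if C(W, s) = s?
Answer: -2720120/61 ≈ -44592.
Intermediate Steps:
P(X) = X**2
v = 26155/122 (v = (4**2 - 75/122) + 199 = (16 - 75*1/122) + 199 = (16 - 75/122) + 199 = 1877/122 + 199 = 26155/122 ≈ 214.39)
v*(-16*(17 + q(-4))) = 26155*(-16*(17 - 4))/122 = 26155*(-16*13)/122 = (26155/122)*(-208) = -2720120/61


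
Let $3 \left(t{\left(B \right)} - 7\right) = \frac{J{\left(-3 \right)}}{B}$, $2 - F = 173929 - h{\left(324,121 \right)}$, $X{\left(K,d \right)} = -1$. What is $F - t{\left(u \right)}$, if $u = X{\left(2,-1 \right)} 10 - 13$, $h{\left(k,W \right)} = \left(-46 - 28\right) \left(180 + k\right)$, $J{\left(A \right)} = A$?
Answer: $- \frac{4858291}{23} \approx -2.1123 \cdot 10^{5}$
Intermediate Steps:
$h{\left(k,W \right)} = -13320 - 74 k$ ($h{\left(k,W \right)} = - 74 \left(180 + k\right) = -13320 - 74 k$)
$F = -211223$ ($F = 2 - \left(173929 - \left(-13320 - 23976\right)\right) = 2 - \left(173929 - -37296\right) = 2 - \left(173929 + 37296\right) = 2 - 211225 = -211223$)
$u = -23$ ($u = \left(-1\right) 10 - 13 = -10 - 13 = -23$)
$t{\left(B \right)} = 7 - \frac{1}{B}$ ($t{\left(B \right)} = 7 + \frac{\left(-3\right) \frac{1}{B}}{3} = 7 - \frac{1}{B}$)
$F - t{\left(u \right)} = -211223 - \left(7 - \frac{1}{-23}\right) = -211223 - \left(7 - - \frac{1}{23}\right) = -211223 - \left(7 + \frac{1}{23}\right) = -211223 - \frac{162}{23} = - \frac{4858291}{23}$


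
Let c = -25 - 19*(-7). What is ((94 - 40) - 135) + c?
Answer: 27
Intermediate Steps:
c = 108 (c = -25 - 1*(-133) = -25 + 133 = 108)
((94 - 40) - 135) + c = ((94 - 40) - 135) + 108 = (54 - 135) + 108 = -81 + 108 = 27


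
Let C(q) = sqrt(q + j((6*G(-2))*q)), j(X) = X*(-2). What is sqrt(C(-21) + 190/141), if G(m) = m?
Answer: sqrt(26790 + 99405*I*sqrt(21))/141 ≈ 3.4857 + 3.2867*I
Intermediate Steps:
j(X) = -2*X
C(q) = 5*sqrt(q) (C(q) = sqrt(q - 2*6*(-2)*q) = sqrt(q - (-24)*q) = sqrt(q + 24*q) = sqrt(25*q) = 5*sqrt(q))
sqrt(C(-21) + 190/141) = sqrt(5*sqrt(-21) + 190/141) = sqrt(5*(I*sqrt(21)) + 190*(1/141)) = sqrt(5*I*sqrt(21) + 190/141) = sqrt(190/141 + 5*I*sqrt(21))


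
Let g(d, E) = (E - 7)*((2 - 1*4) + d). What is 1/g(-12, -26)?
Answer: 1/462 ≈ 0.0021645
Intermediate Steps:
g(d, E) = (-7 + E)*(-2 + d) (g(d, E) = (-7 + E)*((2 - 4) + d) = (-7 + E)*(-2 + d))
1/g(-12, -26) = 1/(14 - 7*(-12) - 2*(-26) - 26*(-12)) = 1/(14 + 84 + 52 + 312) = 1/462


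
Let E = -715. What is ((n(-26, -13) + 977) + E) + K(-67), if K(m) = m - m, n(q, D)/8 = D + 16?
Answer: 286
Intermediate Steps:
n(q, D) = 128 + 8*D (n(q, D) = 8*(D + 16) = 8*(16 + D) = 128 + 8*D)
K(m) = 0
((n(-26, -13) + 977) + E) + K(-67) = (((128 + 8*(-13)) + 977) - 715) + 0 = (((128 - 104) + 977) - 715) + 0 = ((24 + 977) - 715) + 0 = (1001 - 715) + 0 = 286 + 0 = 286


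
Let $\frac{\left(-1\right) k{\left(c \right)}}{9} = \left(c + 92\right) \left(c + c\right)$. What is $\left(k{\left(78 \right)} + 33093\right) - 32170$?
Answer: $-237757$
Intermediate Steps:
$k{\left(c \right)} = - 18 c \left(92 + c\right)$ ($k{\left(c \right)} = - 9 \left(c + 92\right) \left(c + c\right) = - 9 \left(92 + c\right) 2 c = - 9 \cdot 2 c \left(92 + c\right) = - 18 c \left(92 + c\right)$)
$\left(k{\left(78 \right)} + 33093\right) - 32170 = \left(\left(-18\right) 78 \left(92 + 78\right) + 33093\right) - 32170 = \left(\left(-18\right) 78 \cdot 170 + 33093\right) - 32170 = \left(-238680 + 33093\right) - 32170 = -205587 - 32170 = -237757$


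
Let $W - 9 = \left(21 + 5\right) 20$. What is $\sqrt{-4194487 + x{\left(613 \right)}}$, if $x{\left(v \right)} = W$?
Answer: $i \sqrt{4193958} \approx 2047.9 i$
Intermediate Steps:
$W = 529$ ($W = 9 + \left(21 + 5\right) 20 = 9 + 26 \cdot 20 = 9 + 520 = 529$)
$x{\left(v \right)} = 529$
$\sqrt{-4194487 + x{\left(613 \right)}} = \sqrt{-4194487 + 529} = \sqrt{-4193958} = i \sqrt{4193958}$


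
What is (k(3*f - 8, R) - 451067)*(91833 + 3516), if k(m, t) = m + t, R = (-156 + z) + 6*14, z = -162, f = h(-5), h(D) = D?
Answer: -43033292076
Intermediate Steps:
f = -5
R = -234 (R = (-156 - 162) + 6*14 = -318 + 84 = -234)
(k(3*f - 8, R) - 451067)*(91833 + 3516) = (((3*(-5) - 8) - 234) - 451067)*(91833 + 3516) = (((-15 - 8) - 234) - 451067)*95349 = ((-23 - 234) - 451067)*95349 = (-257 - 451067)*95349 = -451324*95349 = -43033292076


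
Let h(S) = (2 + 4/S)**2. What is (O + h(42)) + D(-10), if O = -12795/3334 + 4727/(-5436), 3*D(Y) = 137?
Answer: 20136431869/444028788 ≈ 45.349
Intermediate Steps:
D(Y) = 137/3 (D(Y) = (1/3)*137 = 137/3)
O = -42656719/9061812 (O = -12795*1/3334 + 4727*(-1/5436) = -12795/3334 - 4727/5436 = -42656719/9061812 ≈ -4.7073)
(O + h(42)) + D(-10) = (-42656719/9061812 + 4*(2 + 42)**2/42**2) + 137/3 = (-42656719/9061812 + 4*(1/1764)*44**2) + 137/3 = (-42656719/9061812 + 4*(1/1764)*1936) + 137/3 = (-42656719/9061812 + 1936/441) + 137/3 = -140882783/444028788 + 137/3 = 20136431869/444028788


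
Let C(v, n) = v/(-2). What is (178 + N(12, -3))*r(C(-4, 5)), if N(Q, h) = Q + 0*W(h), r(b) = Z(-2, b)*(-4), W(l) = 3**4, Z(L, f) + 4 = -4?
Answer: 6080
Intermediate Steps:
Z(L, f) = -8 (Z(L, f) = -4 - 4 = -8)
W(l) = 81
C(v, n) = -v/2 (C(v, n) = v*(-1/2) = -v/2)
r(b) = 32 (r(b) = -8*(-4) = 32)
N(Q, h) = Q (N(Q, h) = Q + 0*81 = Q + 0 = Q)
(178 + N(12, -3))*r(C(-4, 5)) = (178 + 12)*32 = 190*32 = 6080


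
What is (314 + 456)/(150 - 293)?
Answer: -70/13 ≈ -5.3846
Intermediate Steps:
(314 + 456)/(150 - 293) = 770/(-143) = 770*(-1/143) = -70/13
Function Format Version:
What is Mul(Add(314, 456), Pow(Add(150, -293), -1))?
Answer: Rational(-70, 13) ≈ -5.3846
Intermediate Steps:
Mul(Add(314, 456), Pow(Add(150, -293), -1)) = Mul(770, Pow(-143, -1)) = Mul(770, Rational(-1, 143)) = Rational(-70, 13)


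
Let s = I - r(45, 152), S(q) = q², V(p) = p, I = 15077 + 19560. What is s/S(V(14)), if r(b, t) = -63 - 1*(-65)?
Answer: 34635/196 ≈ 176.71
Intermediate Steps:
r(b, t) = 2 (r(b, t) = -63 + 65 = 2)
I = 34637
s = 34635 (s = 34637 - 1*2 = 34637 - 2 = 34635)
s/S(V(14)) = 34635/(14²) = 34635/196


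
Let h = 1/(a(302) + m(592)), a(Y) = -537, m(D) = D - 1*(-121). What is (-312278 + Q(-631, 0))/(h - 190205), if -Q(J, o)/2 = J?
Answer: 18246272/11158693 ≈ 1.6352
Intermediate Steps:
m(D) = 121 + D (m(D) = D + 121 = 121 + D)
Q(J, o) = -2*J
h = 1/176 (h = 1/(-537 + (121 + 592)) = 1/(-537 + 713) = 1/176 ≈ 0.0056818)
(-312278 + Q(-631, 0))/(h - 190205) = (-312278 - 2*(-631))/(1/176 - 190205) = (-312278 + 1262)/(-33476079/176) = -311016*(-176/33476079) = 18246272/11158693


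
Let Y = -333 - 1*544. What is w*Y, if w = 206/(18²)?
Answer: -90331/162 ≈ -557.60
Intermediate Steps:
Y = -877 (Y = -333 - 544 = -877)
w = 103/162 (w = 206/324 = 206*(1/324) = 103/162 ≈ 0.63580)
w*Y = (103/162)*(-877) = -90331/162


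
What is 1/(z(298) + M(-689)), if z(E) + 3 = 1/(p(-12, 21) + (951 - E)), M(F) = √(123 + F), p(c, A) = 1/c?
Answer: -184067655/35297090399 - 61387225*I*√566/35297090399 ≈ -0.0052148 - 0.041376*I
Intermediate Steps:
z(E) = -3 + 1/(11411/12 - E) (z(E) = -3 + 1/(1/(-12) + (951 - E)) = -3 + 1/(-1/12 + (951 - E)) = -3 + 1/(11411/12 - E))
1/(z(298) + M(-689)) = 1/(3*(-11407 + 12*298)/(11411 - 12*298) + √(123 - 689)) = 1/(3*(-11407 + 3576)/(11411 - 3576) + √(-566)) = 1/(3*(-7831)/7835 + I*√566) = 1/(3*(1/7835)*(-7831) + I*√566) = 1/(-23493/7835 + I*√566)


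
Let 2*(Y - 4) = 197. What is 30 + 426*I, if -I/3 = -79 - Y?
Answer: 231987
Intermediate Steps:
Y = 205/2 (Y = 4 + (1/2)*197 = 4 + 197/2 = 205/2 ≈ 102.50)
I = 1089/2 (I = -3*(-79 - 1*205/2) = -3*(-79 - 205/2) = -3*(-363/2) = 1089/2 ≈ 544.50)
30 + 426*I = 30 + 426*(1089/2) = 30 + 231957 = 231987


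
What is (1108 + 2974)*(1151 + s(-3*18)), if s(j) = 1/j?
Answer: 126854273/27 ≈ 4.6983e+6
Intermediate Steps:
(1108 + 2974)*(1151 + s(-3*18)) = (1108 + 2974)*(1151 + 1/(-3*18)) = 4082*(1151 + 1/(-54)) = 4082*(1151 - 1/54) = 4082*(62153/54) = 126854273/27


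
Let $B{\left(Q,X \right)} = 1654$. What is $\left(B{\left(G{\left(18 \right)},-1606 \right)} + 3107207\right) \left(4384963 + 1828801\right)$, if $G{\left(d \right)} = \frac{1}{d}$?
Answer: $19317728562804$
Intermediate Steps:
$\left(B{\left(G{\left(18 \right)},-1606 \right)} + 3107207\right) \left(4384963 + 1828801\right) = \left(1654 + 3107207\right) \left(4384963 + 1828801\right) = 3108861 \cdot 6213764 = 19317728562804$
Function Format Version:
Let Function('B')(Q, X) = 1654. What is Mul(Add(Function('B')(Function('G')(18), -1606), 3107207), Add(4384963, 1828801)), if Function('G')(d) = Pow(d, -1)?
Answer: 19317728562804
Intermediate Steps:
Mul(Add(Function('B')(Function('G')(18), -1606), 3107207), Add(4384963, 1828801)) = Mul(Add(1654, 3107207), Add(4384963, 1828801)) = Mul(3108861, 6213764) = 19317728562804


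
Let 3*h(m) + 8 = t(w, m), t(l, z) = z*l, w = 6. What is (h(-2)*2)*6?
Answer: -80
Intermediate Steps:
t(l, z) = l*z
h(m) = -8/3 + 2*m (h(m) = -8/3 + (6*m)/3 = -8/3 + 2*m)
(h(-2)*2)*6 = ((-8/3 + 2*(-2))*2)*6 = ((-8/3 - 4)*2)*6 = -20/3*2*6 = -40/3*6 = -80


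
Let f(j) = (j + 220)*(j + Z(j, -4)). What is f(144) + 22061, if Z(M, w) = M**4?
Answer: 156513411821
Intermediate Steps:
f(j) = (220 + j)*(j + j**4) (f(j) = (j + 220)*(j + j**4) = (220 + j)*(j + j**4))
f(144) + 22061 = 144*(220 + 144 + 144**4 + 220*144**3) + 22061 = 144*(220 + 144 + 429981696 + 220*2985984) + 22061 = 144*(220 + 144 + 429981696 + 656916480) + 22061 = 144*1086898540 + 22061 = 156513389760 + 22061 = 156513411821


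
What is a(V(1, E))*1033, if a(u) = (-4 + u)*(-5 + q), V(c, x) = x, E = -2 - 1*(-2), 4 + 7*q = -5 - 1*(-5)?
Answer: 161148/7 ≈ 23021.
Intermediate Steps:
q = -4/7 (q = -4/7 + (-5 - 1*(-5))/7 = -4/7 + (-5 + 5)/7 = -4/7 + (⅐)*0 = -4/7 + 0 = -4/7 ≈ -0.57143)
E = 0 (E = -2 + 2 = 0)
a(u) = 156/7 - 39*u/7 (a(u) = (-4 + u)*(-5 - 4/7) = (-4 + u)*(-39/7) = 156/7 - 39*u/7)
a(V(1, E))*1033 = (156/7 - 39/7*0)*1033 = (156/7 + 0)*1033 = (156/7)*1033 = 161148/7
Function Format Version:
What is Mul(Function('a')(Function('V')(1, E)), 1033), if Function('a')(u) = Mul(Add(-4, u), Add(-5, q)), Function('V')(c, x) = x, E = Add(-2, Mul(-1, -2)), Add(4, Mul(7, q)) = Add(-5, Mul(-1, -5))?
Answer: Rational(161148, 7) ≈ 23021.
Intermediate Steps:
q = Rational(-4, 7) (q = Add(Rational(-4, 7), Mul(Rational(1, 7), Add(-5, Mul(-1, -5)))) = Add(Rational(-4, 7), Mul(Rational(1, 7), Add(-5, 5))) = Add(Rational(-4, 7), Mul(Rational(1, 7), 0)) = Add(Rational(-4, 7), 0) = Rational(-4, 7) ≈ -0.57143)
E = 0 (E = Add(-2, 2) = 0)
Function('a')(u) = Add(Rational(156, 7), Mul(Rational(-39, 7), u)) (Function('a')(u) = Mul(Add(-4, u), Add(-5, Rational(-4, 7))) = Mul(Add(-4, u), Rational(-39, 7)) = Add(Rational(156, 7), Mul(Rational(-39, 7), u)))
Mul(Function('a')(Function('V')(1, E)), 1033) = Mul(Add(Rational(156, 7), Mul(Rational(-39, 7), 0)), 1033) = Mul(Add(Rational(156, 7), 0), 1033) = Mul(Rational(156, 7), 1033) = Rational(161148, 7)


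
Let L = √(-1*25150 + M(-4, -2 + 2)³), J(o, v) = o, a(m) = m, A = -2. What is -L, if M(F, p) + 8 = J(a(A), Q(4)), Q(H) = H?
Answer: -5*I*√1046 ≈ -161.71*I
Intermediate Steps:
M(F, p) = -10 (M(F, p) = -8 - 2 = -10)
L = 5*I*√1046 (L = √(-1*25150 + (-10)³) = √(-25150 - 1000) = √(-26150) = 5*I*√1046 ≈ 161.71*I)
-L = -5*I*√1046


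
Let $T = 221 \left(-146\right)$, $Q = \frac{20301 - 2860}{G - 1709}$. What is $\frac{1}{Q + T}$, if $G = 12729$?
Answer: $- \frac{11020}{355553879} \approx -3.0994 \cdot 10^{-5}$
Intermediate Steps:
$Q = \frac{17441}{11020}$ ($Q = \frac{20301 - 2860}{12729 - 1709} = \frac{17441}{11020} \approx 1.5827$)
$T = -32266$
$\frac{1}{Q + T} = \frac{1}{\frac{17441}{11020} - 32266} = \frac{1}{- \frac{355553879}{11020}} = - \frac{11020}{355553879}$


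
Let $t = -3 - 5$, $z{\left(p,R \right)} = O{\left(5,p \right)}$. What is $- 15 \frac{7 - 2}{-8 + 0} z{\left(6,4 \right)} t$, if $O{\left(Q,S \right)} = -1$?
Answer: $75$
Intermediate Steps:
$z{\left(p,R \right)} = -1$
$t = -8$
$- 15 \frac{7 - 2}{-8 + 0} z{\left(6,4 \right)} t = - 15 \frac{7 - 2}{-8 + 0} \left(-1\right) \left(-8\right) = - 15 \frac{5}{-8} \left(-1\right) \left(-8\right) = - 15 \cdot 5 \left(- \frac{1}{8}\right) \left(-1\right) \left(-8\right) = \left(-15\right) \left(- \frac{5}{8}\right) \left(-1\right) \left(-8\right) = \frac{75}{8} \left(-1\right) \left(-8\right) = \left(- \frac{75}{8}\right) \left(-8\right) = 75$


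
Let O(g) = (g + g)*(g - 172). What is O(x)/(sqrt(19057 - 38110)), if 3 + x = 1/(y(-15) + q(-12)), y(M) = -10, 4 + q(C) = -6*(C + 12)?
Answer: -35131*I*sqrt(2117)/207466 ≈ -7.7912*I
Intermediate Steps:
q(C) = -76 - 6*C (q(C) = -4 - 6*(C + 12) = -4 - 6*(12 + C) = -4 + (-72 - 6*C) = -76 - 6*C)
x = -43/14 (x = -3 + 1/(-10 + (-76 - 6*(-12))) = -3 + 1/(-10 + (-76 + 72)) = -3 + 1/(-10 - 4) = -3 + 1/(-14) = -3 - 1/14 = -43/14 ≈ -3.0714)
O(g) = 2*g*(-172 + g) (O(g) = (2*g)*(-172 + g) = 2*g*(-172 + g))
O(x)/(sqrt(19057 - 38110)) = (2*(-43/14)*(-172 - 43/14))/(sqrt(19057 - 38110)) = (2*(-43/14)*(-2451/14))/(sqrt(-19053)) = 105393/(98*((3*I*sqrt(2117)))) = 105393*(-I*sqrt(2117)/6351)/98 = -35131*I*sqrt(2117)/207466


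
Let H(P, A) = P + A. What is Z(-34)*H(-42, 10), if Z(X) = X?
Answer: 1088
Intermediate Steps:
H(P, A) = A + P
Z(-34)*H(-42, 10) = -34*(10 - 42) = -34*(-32) = 1088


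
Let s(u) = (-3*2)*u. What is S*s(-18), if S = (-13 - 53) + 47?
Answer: -2052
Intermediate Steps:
s(u) = -6*u
S = -19 (S = -66 + 47 = -19)
S*s(-18) = -(-114)*(-18) = -19*108 = -2052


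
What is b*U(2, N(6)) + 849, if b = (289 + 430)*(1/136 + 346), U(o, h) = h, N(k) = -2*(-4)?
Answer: 33848416/17 ≈ 1.9911e+6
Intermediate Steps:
N(k) = 8
b = 33833983/136 (b = 719*(1/136 + 346) = 719*(47057/136) = 33833983/136 ≈ 2.4878e+5)
b*U(2, N(6)) + 849 = (33833983/136)*8 + 849 = 33833983/17 + 849 = 33848416/17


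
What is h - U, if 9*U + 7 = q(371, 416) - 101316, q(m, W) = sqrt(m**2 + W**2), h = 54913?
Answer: 595540/9 - sqrt(310697)/9 ≈ 66109.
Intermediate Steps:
q(m, W) = sqrt(W**2 + m**2)
U = -101323/9 + sqrt(310697)/9 (U = -7/9 + (sqrt(416**2 + 371**2) - 101316)/9 = -7/9 + (sqrt(173056 + 137641) - 101316)/9 = -7/9 + (sqrt(310697) - 101316)/9 = -7/9 + (-101316 + sqrt(310697))/9 = -7/9 + (-33772/3 + sqrt(310697)/9) = -101323/9 + sqrt(310697)/9 ≈ -11196.)
h - U = 54913 - (-101323/9 + sqrt(310697)/9) = 54913 + (101323/9 - sqrt(310697)/9) = 595540/9 - sqrt(310697)/9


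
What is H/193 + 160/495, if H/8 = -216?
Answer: -164896/19107 ≈ -8.6301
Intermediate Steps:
H = -1728 (H = 8*(-216) = -1728)
H/193 + 160/495 = -1728/193 + 160/495 = -1728*1/193 + 160*(1/495) = -1728/193 + 32/99 = -164896/19107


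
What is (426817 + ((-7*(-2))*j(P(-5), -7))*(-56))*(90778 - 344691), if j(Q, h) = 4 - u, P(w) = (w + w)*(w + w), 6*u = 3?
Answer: -107677647649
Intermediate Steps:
u = 1/2 (u = (1/6)*3 = 1/2 ≈ 0.50000)
P(w) = 4*w**2 (P(w) = (2*w)*(2*w) = 4*w**2)
j(Q, h) = 7/2 (j(Q, h) = 4 - 1*1/2 = 4 - 1/2 = 7/2)
(426817 + ((-7*(-2))*j(P(-5), -7))*(-56))*(90778 - 344691) = (426817 + (-7*(-2)*(7/2))*(-56))*(90778 - 344691) = (426817 + (14*(7/2))*(-56))*(-253913) = (426817 + 49*(-56))*(-253913) = (426817 - 2744)*(-253913) = 424073*(-253913) = -107677647649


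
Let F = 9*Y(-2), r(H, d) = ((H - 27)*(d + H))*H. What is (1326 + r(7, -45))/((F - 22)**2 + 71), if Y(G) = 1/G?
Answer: 26584/3093 ≈ 8.5949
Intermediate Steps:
r(H, d) = H*(-27 + H)*(H + d) (r(H, d) = ((-27 + H)*(H + d))*H = H*(-27 + H)*(H + d))
F = -9/2 (F = 9/(-2) = 9*(-1/2) = -9/2 ≈ -4.5000)
(1326 + r(7, -45))/((F - 22)**2 + 71) = (1326 + 7*(7**2 - 27*7 - 27*(-45) + 7*(-45)))/((-9/2 - 22)**2 + 71) = (1326 + 7*(49 - 189 + 1215 - 315))/((-53/2)**2 + 71) = (1326 + 7*760)/(2809/4 + 71) = (1326 + 5320)/(3093/4) = 6646*(4/3093) = 26584/3093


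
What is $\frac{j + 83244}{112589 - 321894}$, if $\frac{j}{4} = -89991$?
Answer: $\frac{55344}{41861} \approx 1.3221$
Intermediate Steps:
$j = -359964$ ($j = 4 \left(-89991\right) = -359964$)
$\frac{j + 83244}{112589 - 321894} = \frac{-359964 + 83244}{112589 - 321894} = - \frac{276720}{-209305} = \left(-276720\right) \left(- \frac{1}{209305}\right) = \frac{55344}{41861}$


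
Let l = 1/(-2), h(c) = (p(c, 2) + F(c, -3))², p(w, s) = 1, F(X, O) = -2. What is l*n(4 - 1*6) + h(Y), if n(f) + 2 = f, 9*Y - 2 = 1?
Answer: 3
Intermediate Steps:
Y = ⅓ (Y = 2/9 + (⅑)*1 = 2/9 + ⅑ = ⅓ ≈ 0.33333)
n(f) = -2 + f
h(c) = 1 (h(c) = (1 - 2)² = (-1)² = 1)
l = -½ ≈ -0.50000
l*n(4 - 1*6) + h(Y) = -(-2 + (4 - 1*6))/2 + 1 = -(-2 + (4 - 6))/2 + 1 = -(-2 - 2)/2 + 1 = -½*(-4) + 1 = 2 + 1 = 3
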